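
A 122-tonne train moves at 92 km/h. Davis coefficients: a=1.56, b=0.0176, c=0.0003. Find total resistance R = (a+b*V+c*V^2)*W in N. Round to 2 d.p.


b*V = 0.0176 * 92 = 1.6192
c*V^2 = 0.0003 * 8464 = 2.5392
R_per_t = 1.56 + 1.6192 + 2.5392 = 5.7184 N/t
R_total = 5.7184 * 122 = 697.64 N

697.64


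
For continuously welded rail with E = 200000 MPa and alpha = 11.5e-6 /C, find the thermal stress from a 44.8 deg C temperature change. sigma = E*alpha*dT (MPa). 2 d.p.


sigma = E * alpha * dT
sigma = 200000 * 11.5e-6 * 44.8
sigma = 2.3 * 44.8
sigma = 103.04 MPa

103.04


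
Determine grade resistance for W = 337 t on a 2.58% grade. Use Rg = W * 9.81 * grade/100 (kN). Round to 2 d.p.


Rg = W * 9.81 * grade / 100
Rg = 337 * 9.81 * 2.58 / 100
Rg = 3305.97 * 0.0258
Rg = 85.29 kN

85.29


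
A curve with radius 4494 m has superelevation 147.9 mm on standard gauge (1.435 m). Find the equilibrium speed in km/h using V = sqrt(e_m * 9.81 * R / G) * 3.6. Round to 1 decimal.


Convert cant: e = 147.9 mm = 0.1479 m
V_ms = sqrt(0.1479 * 9.81 * 4494 / 1.435)
V_ms = sqrt(4543.791015) = 67.4076 m/s
V = 67.4076 * 3.6 = 242.7 km/h

242.7


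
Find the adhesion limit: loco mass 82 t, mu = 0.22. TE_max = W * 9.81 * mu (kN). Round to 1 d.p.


TE_max = W * g * mu
TE_max = 82 * 9.81 * 0.22
TE_max = 804.42 * 0.22
TE_max = 177.0 kN

177.0


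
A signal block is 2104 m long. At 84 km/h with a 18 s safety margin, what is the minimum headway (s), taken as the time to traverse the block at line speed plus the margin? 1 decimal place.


V = 84 / 3.6 = 23.3333 m/s
Block traversal time = 2104 / 23.3333 = 90.1714 s
Headway = 90.1714 + 18
Headway = 108.2 s

108.2


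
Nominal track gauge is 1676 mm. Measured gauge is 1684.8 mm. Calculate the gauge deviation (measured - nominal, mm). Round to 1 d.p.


Deviation = measured - nominal
Deviation = 1684.8 - 1676
Deviation = 8.8 mm

8.8


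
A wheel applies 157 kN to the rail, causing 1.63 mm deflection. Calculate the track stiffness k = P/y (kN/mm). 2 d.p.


Track stiffness k = P / y
k = 157 / 1.63
k = 96.32 kN/mm

96.32


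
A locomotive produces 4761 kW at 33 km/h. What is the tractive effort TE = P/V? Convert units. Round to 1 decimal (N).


Convert: P = 4761 kW = 4761000 W
V = 33 / 3.6 = 9.1667 m/s
TE = 4761000 / 9.1667
TE = 519381.8 N

519381.8


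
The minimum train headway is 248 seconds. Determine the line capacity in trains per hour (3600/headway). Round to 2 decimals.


Capacity = 3600 / headway
Capacity = 3600 / 248
Capacity = 14.52 trains/hour

14.52


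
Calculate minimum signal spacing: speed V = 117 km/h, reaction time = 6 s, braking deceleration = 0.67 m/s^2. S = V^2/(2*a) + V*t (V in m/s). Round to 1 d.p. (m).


V = 117 / 3.6 = 32.5 m/s
Braking distance = 32.5^2 / (2*0.67) = 788.2463 m
Sighting distance = 32.5 * 6 = 195.0 m
S = 788.2463 + 195.0 = 983.2 m

983.2


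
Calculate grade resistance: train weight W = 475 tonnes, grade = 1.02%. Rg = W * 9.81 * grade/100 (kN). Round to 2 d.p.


Rg = W * 9.81 * grade / 100
Rg = 475 * 9.81 * 1.02 / 100
Rg = 4659.75 * 0.0102
Rg = 47.53 kN

47.53


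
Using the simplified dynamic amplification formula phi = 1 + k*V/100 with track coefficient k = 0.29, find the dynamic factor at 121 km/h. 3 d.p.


phi = 1 + k * V / 100
phi = 1 + 0.29 * 121 / 100
phi = 1 + 0.3509
phi = 1.351

1.351


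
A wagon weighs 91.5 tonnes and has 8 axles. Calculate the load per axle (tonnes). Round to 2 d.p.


Load per axle = total weight / number of axles
Load = 91.5 / 8
Load = 11.44 tonnes

11.44


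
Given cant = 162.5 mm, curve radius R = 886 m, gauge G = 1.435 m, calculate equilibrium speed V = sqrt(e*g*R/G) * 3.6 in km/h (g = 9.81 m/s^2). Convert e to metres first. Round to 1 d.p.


Convert cant: e = 162.5 mm = 0.1625 m
V_ms = sqrt(0.1625 * 9.81 * 886 / 1.435)
V_ms = sqrt(984.247213) = 31.3727 m/s
V = 31.3727 * 3.6 = 112.9 km/h

112.9


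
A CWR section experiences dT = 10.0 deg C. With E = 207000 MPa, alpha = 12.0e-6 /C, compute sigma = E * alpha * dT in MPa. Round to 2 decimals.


sigma = E * alpha * dT
sigma = 207000 * 12.0e-6 * 10.0
sigma = 2.484 * 10.0
sigma = 24.84 MPa

24.84


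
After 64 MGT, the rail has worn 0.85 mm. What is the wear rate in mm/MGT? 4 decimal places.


Wear rate = total wear / cumulative tonnage
Rate = 0.85 / 64
Rate = 0.0133 mm/MGT

0.0133


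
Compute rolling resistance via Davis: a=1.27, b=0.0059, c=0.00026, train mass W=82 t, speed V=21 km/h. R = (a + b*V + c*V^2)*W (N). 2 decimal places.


b*V = 0.0059 * 21 = 0.1239
c*V^2 = 0.00026 * 441 = 0.11466
R_per_t = 1.27 + 0.1239 + 0.11466 = 1.50856 N/t
R_total = 1.50856 * 82 = 123.70 N

123.70


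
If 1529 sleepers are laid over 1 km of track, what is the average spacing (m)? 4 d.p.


Spacing = 1000 m / number of sleepers
Spacing = 1000 / 1529
Spacing = 0.6540 m

0.6540


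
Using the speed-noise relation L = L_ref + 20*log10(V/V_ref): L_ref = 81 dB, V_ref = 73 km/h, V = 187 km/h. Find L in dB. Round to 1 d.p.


V/V_ref = 187 / 73 = 2.561644
log10(2.561644) = 0.408519
20 * 0.408519 = 8.1704
L = 81 + 8.1704 = 89.2 dB

89.2


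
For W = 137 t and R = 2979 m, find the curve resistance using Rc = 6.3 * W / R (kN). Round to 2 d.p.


Rc = 6.3 * W / R
Rc = 6.3 * 137 / 2979
Rc = 863.1 / 2979
Rc = 0.29 kN

0.29


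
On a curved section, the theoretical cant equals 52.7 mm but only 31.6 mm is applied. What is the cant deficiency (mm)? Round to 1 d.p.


Cant deficiency = equilibrium cant - actual cant
CD = 52.7 - 31.6
CD = 21.1 mm

21.1


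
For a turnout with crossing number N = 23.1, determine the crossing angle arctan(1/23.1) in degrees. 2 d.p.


1/N = 1/23.1 = 0.04329
angle = arctan(0.04329) = 0.043263 rad
angle = 0.043263 * 180/pi = 2.48 degrees

2.48


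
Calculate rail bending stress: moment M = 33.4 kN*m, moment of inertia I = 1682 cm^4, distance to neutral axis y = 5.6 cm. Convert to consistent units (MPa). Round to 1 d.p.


Convert units:
M = 33.4 kN*m = 33400000 N*mm
y = 5.6 cm = 56 mm
I = 1682 cm^4 = 16820000 mm^4
sigma = 33400000 * 56 / 16820000
sigma = 111.2 MPa

111.2


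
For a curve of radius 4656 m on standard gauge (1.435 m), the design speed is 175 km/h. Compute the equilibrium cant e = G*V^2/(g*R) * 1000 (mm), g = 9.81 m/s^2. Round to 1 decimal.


Convert speed: V = 175 / 3.6 = 48.6111 m/s
Apply formula: e = 1.435 * 48.6111^2 / (9.81 * 4656)
e = 1.435 * 2363.0401 / 45675.36
e = 0.074241 m = 74.2 mm

74.2


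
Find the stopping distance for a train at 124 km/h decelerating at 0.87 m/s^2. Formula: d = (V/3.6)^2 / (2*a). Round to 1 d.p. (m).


Convert speed: V = 124 / 3.6 = 34.4444 m/s
V^2 = 1186.4198
d = 1186.4198 / (2 * 0.87)
d = 1186.4198 / 1.74
d = 681.9 m

681.9


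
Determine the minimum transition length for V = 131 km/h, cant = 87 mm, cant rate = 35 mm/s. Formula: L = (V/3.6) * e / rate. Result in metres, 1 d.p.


Convert speed: V = 131 / 3.6 = 36.3889 m/s
L = 36.3889 * 87 / 35
L = 3165.8333 / 35
L = 90.5 m

90.5


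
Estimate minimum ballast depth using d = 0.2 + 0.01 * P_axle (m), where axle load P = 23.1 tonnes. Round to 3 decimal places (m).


d = 0.2 + 0.01 * 23.1
d = 0.2 + 0.231
d = 0.431 m

0.431


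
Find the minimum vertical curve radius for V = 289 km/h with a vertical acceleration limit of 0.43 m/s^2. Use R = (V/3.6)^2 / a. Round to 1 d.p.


Convert speed: V = 289 / 3.6 = 80.2778 m/s
V^2 = 6444.5216 m^2/s^2
R_v = 6444.5216 / 0.43
R_v = 14987.3 m

14987.3


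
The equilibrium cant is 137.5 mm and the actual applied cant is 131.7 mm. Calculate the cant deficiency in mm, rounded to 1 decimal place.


Cant deficiency = equilibrium cant - actual cant
CD = 137.5 - 131.7
CD = 5.8 mm

5.8


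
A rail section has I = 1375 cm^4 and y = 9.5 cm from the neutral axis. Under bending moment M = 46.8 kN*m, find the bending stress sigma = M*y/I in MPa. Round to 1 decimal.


Convert units:
M = 46.8 kN*m = 46800000 N*mm
y = 9.5 cm = 95 mm
I = 1375 cm^4 = 13750000 mm^4
sigma = 46800000 * 95 / 13750000
sigma = 323.3 MPa

323.3


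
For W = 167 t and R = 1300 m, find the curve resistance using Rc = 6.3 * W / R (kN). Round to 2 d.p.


Rc = 6.3 * W / R
Rc = 6.3 * 167 / 1300
Rc = 1052.1 / 1300
Rc = 0.81 kN

0.81


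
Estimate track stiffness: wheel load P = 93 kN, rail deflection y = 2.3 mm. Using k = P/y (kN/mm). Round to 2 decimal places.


Track stiffness k = P / y
k = 93 / 2.3
k = 40.43 kN/mm

40.43


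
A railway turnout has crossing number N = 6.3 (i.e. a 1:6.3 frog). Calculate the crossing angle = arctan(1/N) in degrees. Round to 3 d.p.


1/N = 1/6.3 = 0.15873
angle = arctan(0.15873) = 0.157417 rad
angle = 0.157417 * 180/pi = 9.019 degrees

9.019


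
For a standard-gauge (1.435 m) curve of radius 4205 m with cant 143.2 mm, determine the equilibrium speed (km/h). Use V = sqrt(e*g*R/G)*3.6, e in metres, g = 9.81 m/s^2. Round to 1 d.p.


Convert cant: e = 143.2 mm = 0.1432 m
V_ms = sqrt(0.1432 * 9.81 * 4205 / 1.435)
V_ms = sqrt(4116.481087) = 64.1598 m/s
V = 64.1598 * 3.6 = 231.0 km/h

231.0


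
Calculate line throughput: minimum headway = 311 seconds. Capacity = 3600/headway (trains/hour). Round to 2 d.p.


Capacity = 3600 / headway
Capacity = 3600 / 311
Capacity = 11.58 trains/hour

11.58


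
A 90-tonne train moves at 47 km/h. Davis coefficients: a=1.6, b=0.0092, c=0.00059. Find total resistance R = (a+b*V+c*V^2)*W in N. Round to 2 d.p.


b*V = 0.0092 * 47 = 0.4324
c*V^2 = 0.00059 * 2209 = 1.30331
R_per_t = 1.6 + 0.4324 + 1.30331 = 3.33571 N/t
R_total = 3.33571 * 90 = 300.21 N

300.21


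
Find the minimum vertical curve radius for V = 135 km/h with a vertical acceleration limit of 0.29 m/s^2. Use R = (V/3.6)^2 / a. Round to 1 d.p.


Convert speed: V = 135 / 3.6 = 37.5 m/s
V^2 = 1406.25 m^2/s^2
R_v = 1406.25 / 0.29
R_v = 4849.1 m

4849.1


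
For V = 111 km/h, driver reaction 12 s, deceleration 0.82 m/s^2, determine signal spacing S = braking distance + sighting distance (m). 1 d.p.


V = 111 / 3.6 = 30.8333 m/s
Braking distance = 30.8333^2 / (2*0.82) = 579.6917 m
Sighting distance = 30.8333 * 12 = 370.0 m
S = 579.6917 + 370.0 = 949.7 m

949.7


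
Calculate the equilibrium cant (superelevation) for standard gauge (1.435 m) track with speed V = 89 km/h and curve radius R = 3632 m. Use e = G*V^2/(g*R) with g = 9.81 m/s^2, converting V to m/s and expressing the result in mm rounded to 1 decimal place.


Convert speed: V = 89 / 3.6 = 24.7222 m/s
Apply formula: e = 1.435 * 24.7222^2 / (9.81 * 3632)
e = 1.435 * 611.1883 / 35629.92
e = 0.024616 m = 24.6 mm

24.6


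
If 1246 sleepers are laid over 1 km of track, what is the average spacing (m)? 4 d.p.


Spacing = 1000 m / number of sleepers
Spacing = 1000 / 1246
Spacing = 0.8026 m

0.8026


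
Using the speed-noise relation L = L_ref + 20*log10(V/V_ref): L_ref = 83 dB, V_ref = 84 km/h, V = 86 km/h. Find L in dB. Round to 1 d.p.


V/V_ref = 86 / 84 = 1.02381
log10(1.02381) = 0.010219
20 * 0.010219 = 0.2044
L = 83 + 0.2044 = 83.2 dB

83.2


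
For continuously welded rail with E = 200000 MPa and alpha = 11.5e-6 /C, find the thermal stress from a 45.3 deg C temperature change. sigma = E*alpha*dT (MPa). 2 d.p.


sigma = E * alpha * dT
sigma = 200000 * 11.5e-6 * 45.3
sigma = 2.3 * 45.3
sigma = 104.19 MPa

104.19


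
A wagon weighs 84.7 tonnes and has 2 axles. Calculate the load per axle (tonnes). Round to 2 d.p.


Load per axle = total weight / number of axles
Load = 84.7 / 2
Load = 42.35 tonnes

42.35


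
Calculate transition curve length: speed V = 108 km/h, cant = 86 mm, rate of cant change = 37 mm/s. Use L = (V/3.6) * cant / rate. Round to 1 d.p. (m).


Convert speed: V = 108 / 3.6 = 30.0 m/s
L = 30.0 * 86 / 37
L = 2580.0 / 37
L = 69.7 m

69.7


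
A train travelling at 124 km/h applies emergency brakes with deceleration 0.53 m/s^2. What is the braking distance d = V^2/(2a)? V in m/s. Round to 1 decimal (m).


Convert speed: V = 124 / 3.6 = 34.4444 m/s
V^2 = 1186.4198
d = 1186.4198 / (2 * 0.53)
d = 1186.4198 / 1.06
d = 1119.3 m

1119.3


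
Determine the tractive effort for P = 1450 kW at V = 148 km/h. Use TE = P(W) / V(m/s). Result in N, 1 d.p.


Convert: P = 1450 kW = 1450000 W
V = 148 / 3.6 = 41.1111 m/s
TE = 1450000 / 41.1111
TE = 35270.3 N

35270.3


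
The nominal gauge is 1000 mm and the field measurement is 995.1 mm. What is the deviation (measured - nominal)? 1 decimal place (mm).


Deviation = measured - nominal
Deviation = 995.1 - 1000
Deviation = -4.9 mm

-4.9


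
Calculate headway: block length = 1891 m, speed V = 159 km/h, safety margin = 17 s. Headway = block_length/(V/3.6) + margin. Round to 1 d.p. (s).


V = 159 / 3.6 = 44.1667 m/s
Block traversal time = 1891 / 44.1667 = 42.8151 s
Headway = 42.8151 + 17
Headway = 59.8 s

59.8


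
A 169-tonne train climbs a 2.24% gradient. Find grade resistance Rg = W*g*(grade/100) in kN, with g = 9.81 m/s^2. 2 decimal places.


Rg = W * 9.81 * grade / 100
Rg = 169 * 9.81 * 2.24 / 100
Rg = 1657.89 * 0.0224
Rg = 37.14 kN

37.14


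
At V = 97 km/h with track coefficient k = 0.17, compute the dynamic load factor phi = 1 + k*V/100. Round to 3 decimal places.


phi = 1 + k * V / 100
phi = 1 + 0.17 * 97 / 100
phi = 1 + 0.1649
phi = 1.165

1.165


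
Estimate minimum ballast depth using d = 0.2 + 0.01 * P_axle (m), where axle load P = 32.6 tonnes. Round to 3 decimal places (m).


d = 0.2 + 0.01 * 32.6
d = 0.2 + 0.326
d = 0.526 m

0.526


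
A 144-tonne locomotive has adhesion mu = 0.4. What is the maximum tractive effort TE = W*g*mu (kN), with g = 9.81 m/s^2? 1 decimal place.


TE_max = W * g * mu
TE_max = 144 * 9.81 * 0.4
TE_max = 1412.64 * 0.4
TE_max = 565.1 kN

565.1


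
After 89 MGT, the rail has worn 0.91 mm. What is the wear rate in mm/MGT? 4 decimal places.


Wear rate = total wear / cumulative tonnage
Rate = 0.91 / 89
Rate = 0.0102 mm/MGT

0.0102


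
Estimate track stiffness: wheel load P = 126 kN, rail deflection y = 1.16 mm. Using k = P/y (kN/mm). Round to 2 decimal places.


Track stiffness k = P / y
k = 126 / 1.16
k = 108.62 kN/mm

108.62


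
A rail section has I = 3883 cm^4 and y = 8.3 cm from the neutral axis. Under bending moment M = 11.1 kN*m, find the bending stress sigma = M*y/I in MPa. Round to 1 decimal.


Convert units:
M = 11.1 kN*m = 11100000 N*mm
y = 8.3 cm = 83 mm
I = 3883 cm^4 = 38830000 mm^4
sigma = 11100000 * 83 / 38830000
sigma = 23.7 MPa

23.7


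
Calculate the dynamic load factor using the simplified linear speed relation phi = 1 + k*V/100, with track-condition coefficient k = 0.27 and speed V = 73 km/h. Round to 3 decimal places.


phi = 1 + k * V / 100
phi = 1 + 0.27 * 73 / 100
phi = 1 + 0.1971
phi = 1.197

1.197


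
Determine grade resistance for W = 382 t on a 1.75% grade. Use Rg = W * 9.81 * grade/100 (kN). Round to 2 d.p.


Rg = W * 9.81 * grade / 100
Rg = 382 * 9.81 * 1.75 / 100
Rg = 3747.42 * 0.0175
Rg = 65.58 kN

65.58


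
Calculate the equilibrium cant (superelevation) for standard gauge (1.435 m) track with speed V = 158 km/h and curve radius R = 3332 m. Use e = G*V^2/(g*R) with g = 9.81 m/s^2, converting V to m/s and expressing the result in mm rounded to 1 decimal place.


Convert speed: V = 158 / 3.6 = 43.8889 m/s
Apply formula: e = 1.435 * 43.8889^2 / (9.81 * 3332)
e = 1.435 * 1926.2346 / 32686.92
e = 0.084564 m = 84.6 mm

84.6


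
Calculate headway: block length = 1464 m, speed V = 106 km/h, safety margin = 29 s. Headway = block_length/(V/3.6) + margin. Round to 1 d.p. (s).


V = 106 / 3.6 = 29.4444 m/s
Block traversal time = 1464 / 29.4444 = 49.7208 s
Headway = 49.7208 + 29
Headway = 78.7 s

78.7


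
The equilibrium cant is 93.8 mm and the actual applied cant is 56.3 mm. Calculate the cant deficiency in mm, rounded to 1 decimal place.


Cant deficiency = equilibrium cant - actual cant
CD = 93.8 - 56.3
CD = 37.5 mm

37.5


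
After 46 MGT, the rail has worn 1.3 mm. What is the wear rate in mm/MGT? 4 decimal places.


Wear rate = total wear / cumulative tonnage
Rate = 1.3 / 46
Rate = 0.0283 mm/MGT

0.0283


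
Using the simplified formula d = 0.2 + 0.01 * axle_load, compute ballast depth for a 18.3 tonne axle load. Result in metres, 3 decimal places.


d = 0.2 + 0.01 * 18.3
d = 0.2 + 0.183
d = 0.383 m

0.383


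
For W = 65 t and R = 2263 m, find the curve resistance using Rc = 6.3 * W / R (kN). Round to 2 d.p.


Rc = 6.3 * W / R
Rc = 6.3 * 65 / 2263
Rc = 409.5 / 2263
Rc = 0.18 kN

0.18


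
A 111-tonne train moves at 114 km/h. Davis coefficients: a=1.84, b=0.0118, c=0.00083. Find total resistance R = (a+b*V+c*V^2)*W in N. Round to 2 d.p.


b*V = 0.0118 * 114 = 1.3452
c*V^2 = 0.00083 * 12996 = 10.78668
R_per_t = 1.84 + 1.3452 + 10.78668 = 13.97188 N/t
R_total = 13.97188 * 111 = 1550.88 N

1550.88


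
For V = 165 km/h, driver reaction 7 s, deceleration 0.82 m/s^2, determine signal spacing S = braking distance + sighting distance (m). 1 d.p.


V = 165 / 3.6 = 45.8333 m/s
Braking distance = 45.8333^2 / (2*0.82) = 1280.9112 m
Sighting distance = 45.8333 * 7 = 320.8333 m
S = 1280.9112 + 320.8333 = 1601.7 m

1601.7


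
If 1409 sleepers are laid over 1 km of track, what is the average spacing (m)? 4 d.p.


Spacing = 1000 m / number of sleepers
Spacing = 1000 / 1409
Spacing = 0.7097 m

0.7097


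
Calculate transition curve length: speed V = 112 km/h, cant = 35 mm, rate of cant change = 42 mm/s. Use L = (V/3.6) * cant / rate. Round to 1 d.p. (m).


Convert speed: V = 112 / 3.6 = 31.1111 m/s
L = 31.1111 * 35 / 42
L = 1088.8889 / 42
L = 25.9 m

25.9


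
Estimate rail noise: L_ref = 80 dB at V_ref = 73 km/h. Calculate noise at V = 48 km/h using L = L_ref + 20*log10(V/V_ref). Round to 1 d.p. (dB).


V/V_ref = 48 / 73 = 0.657534
log10(0.657534) = -0.182082
20 * -0.182082 = -3.6416
L = 80 + -3.6416 = 76.4 dB

76.4


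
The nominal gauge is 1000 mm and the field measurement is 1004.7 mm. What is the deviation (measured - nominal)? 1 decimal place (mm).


Deviation = measured - nominal
Deviation = 1004.7 - 1000
Deviation = 4.7 mm

4.7


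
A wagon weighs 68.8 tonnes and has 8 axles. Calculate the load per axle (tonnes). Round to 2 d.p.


Load per axle = total weight / number of axles
Load = 68.8 / 8
Load = 8.60 tonnes

8.60


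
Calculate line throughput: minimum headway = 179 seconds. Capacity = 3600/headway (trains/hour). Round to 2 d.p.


Capacity = 3600 / headway
Capacity = 3600 / 179
Capacity = 20.11 trains/hour

20.11


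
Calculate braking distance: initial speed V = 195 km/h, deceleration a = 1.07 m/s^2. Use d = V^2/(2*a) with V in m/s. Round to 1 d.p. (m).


Convert speed: V = 195 / 3.6 = 54.1667 m/s
V^2 = 2934.0278
d = 2934.0278 / (2 * 1.07)
d = 2934.0278 / 2.14
d = 1371.0 m

1371.0


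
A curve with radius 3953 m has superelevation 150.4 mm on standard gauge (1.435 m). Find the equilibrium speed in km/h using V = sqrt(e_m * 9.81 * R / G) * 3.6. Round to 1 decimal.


Convert cant: e = 150.4 mm = 0.1504 m
V_ms = sqrt(0.1504 * 9.81 * 3953 / 1.435)
V_ms = sqrt(4064.356148) = 63.7523 m/s
V = 63.7523 * 3.6 = 229.5 km/h

229.5


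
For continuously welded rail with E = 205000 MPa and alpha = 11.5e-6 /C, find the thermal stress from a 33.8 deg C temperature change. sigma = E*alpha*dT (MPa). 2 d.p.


sigma = E * alpha * dT
sigma = 205000 * 11.5e-6 * 33.8
sigma = 2.3575 * 33.8
sigma = 79.68 MPa

79.68


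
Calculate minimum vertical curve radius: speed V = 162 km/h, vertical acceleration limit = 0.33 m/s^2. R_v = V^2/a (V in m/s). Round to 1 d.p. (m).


Convert speed: V = 162 / 3.6 = 45.0 m/s
V^2 = 2025.0 m^2/s^2
R_v = 2025.0 / 0.33
R_v = 6136.4 m

6136.4


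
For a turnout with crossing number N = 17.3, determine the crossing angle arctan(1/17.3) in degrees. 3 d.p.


1/N = 1/17.3 = 0.057803
angle = arctan(0.057803) = 0.057739 rad
angle = 0.057739 * 180/pi = 3.308 degrees

3.308


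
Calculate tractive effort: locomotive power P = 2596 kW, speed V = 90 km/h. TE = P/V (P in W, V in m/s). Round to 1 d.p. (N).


Convert: P = 2596 kW = 2596000 W
V = 90 / 3.6 = 25.0 m/s
TE = 2596000 / 25.0
TE = 103840.0 N

103840.0


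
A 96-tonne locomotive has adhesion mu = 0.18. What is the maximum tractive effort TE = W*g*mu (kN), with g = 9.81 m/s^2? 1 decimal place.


TE_max = W * g * mu
TE_max = 96 * 9.81 * 0.18
TE_max = 941.76 * 0.18
TE_max = 169.5 kN

169.5


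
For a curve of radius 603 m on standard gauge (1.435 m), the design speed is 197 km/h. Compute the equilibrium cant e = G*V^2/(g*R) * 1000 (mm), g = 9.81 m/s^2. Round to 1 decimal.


Convert speed: V = 197 / 3.6 = 54.7222 m/s
Apply formula: e = 1.435 * 54.7222^2 / (9.81 * 603)
e = 1.435 * 2994.5216 / 5915.43
e = 0.726429 m = 726.4 mm

726.4


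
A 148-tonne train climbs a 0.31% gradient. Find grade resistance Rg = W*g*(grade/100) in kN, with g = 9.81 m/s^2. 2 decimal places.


Rg = W * 9.81 * grade / 100
Rg = 148 * 9.81 * 0.31 / 100
Rg = 1451.88 * 0.0031
Rg = 4.50 kN

4.50


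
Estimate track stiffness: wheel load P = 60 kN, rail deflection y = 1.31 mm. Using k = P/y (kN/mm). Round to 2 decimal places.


Track stiffness k = P / y
k = 60 / 1.31
k = 45.80 kN/mm

45.80


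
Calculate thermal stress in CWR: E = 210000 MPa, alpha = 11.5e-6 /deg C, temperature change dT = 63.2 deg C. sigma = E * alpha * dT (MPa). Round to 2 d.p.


sigma = E * alpha * dT
sigma = 210000 * 11.5e-6 * 63.2
sigma = 2.415 * 63.2
sigma = 152.63 MPa

152.63


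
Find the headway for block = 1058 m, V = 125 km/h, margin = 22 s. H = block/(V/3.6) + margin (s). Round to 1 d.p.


V = 125 / 3.6 = 34.7222 m/s
Block traversal time = 1058 / 34.7222 = 30.4704 s
Headway = 30.4704 + 22
Headway = 52.5 s

52.5


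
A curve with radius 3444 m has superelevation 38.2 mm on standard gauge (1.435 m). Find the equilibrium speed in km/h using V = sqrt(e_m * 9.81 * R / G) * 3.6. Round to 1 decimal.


Convert cant: e = 38.2 mm = 0.0382 m
V_ms = sqrt(0.0382 * 9.81 * 3444 / 1.435)
V_ms = sqrt(899.3808) = 29.9897 m/s
V = 29.9897 * 3.6 = 108.0 km/h

108.0


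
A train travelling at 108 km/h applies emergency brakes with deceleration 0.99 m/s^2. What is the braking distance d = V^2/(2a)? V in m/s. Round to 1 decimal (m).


Convert speed: V = 108 / 3.6 = 30.0 m/s
V^2 = 900.0
d = 900.0 / (2 * 0.99)
d = 900.0 / 1.98
d = 454.5 m

454.5


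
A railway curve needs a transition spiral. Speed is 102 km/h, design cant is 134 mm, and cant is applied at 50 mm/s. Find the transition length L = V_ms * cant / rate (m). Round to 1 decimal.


Convert speed: V = 102 / 3.6 = 28.3333 m/s
L = 28.3333 * 134 / 50
L = 3796.6667 / 50
L = 75.9 m

75.9


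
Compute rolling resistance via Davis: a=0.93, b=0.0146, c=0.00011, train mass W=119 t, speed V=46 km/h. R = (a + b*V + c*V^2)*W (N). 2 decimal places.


b*V = 0.0146 * 46 = 0.6716
c*V^2 = 0.00011 * 2116 = 0.23276
R_per_t = 0.93 + 0.6716 + 0.23276 = 1.83436 N/t
R_total = 1.83436 * 119 = 218.29 N

218.29


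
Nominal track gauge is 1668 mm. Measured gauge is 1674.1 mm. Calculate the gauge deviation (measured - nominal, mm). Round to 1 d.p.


Deviation = measured - nominal
Deviation = 1674.1 - 1668
Deviation = 6.1 mm

6.1


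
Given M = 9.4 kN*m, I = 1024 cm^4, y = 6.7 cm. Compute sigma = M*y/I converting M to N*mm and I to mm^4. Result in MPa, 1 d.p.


Convert units:
M = 9.4 kN*m = 9400000 N*mm
y = 6.7 cm = 67 mm
I = 1024 cm^4 = 10240000 mm^4
sigma = 9400000 * 67 / 10240000
sigma = 61.5 MPa

61.5


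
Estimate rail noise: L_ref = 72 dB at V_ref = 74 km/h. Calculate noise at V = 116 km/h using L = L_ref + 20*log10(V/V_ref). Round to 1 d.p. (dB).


V/V_ref = 116 / 74 = 1.567568
log10(1.567568) = 0.195226
20 * 0.195226 = 3.9045
L = 72 + 3.9045 = 75.9 dB

75.9


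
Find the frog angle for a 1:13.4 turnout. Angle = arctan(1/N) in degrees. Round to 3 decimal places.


1/N = 1/13.4 = 0.074627
angle = arctan(0.074627) = 0.074489 rad
angle = 0.074489 * 180/pi = 4.268 degrees

4.268


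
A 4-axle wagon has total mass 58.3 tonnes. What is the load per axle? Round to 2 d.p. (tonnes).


Load per axle = total weight / number of axles
Load = 58.3 / 4
Load = 14.58 tonnes

14.58


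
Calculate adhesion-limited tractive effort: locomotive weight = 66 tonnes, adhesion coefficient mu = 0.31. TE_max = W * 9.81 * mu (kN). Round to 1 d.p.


TE_max = W * g * mu
TE_max = 66 * 9.81 * 0.31
TE_max = 647.46 * 0.31
TE_max = 200.7 kN

200.7


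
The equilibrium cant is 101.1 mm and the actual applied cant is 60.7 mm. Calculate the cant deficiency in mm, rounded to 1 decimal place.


Cant deficiency = equilibrium cant - actual cant
CD = 101.1 - 60.7
CD = 40.4 mm

40.4


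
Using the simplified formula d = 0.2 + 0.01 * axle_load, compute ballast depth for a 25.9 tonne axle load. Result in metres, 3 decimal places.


d = 0.2 + 0.01 * 25.9
d = 0.2 + 0.259
d = 0.459 m

0.459


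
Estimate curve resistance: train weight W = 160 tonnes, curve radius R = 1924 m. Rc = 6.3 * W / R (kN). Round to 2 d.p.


Rc = 6.3 * W / R
Rc = 6.3 * 160 / 1924
Rc = 1008.0 / 1924
Rc = 0.52 kN

0.52


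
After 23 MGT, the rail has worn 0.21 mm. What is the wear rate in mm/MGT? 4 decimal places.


Wear rate = total wear / cumulative tonnage
Rate = 0.21 / 23
Rate = 0.0091 mm/MGT

0.0091


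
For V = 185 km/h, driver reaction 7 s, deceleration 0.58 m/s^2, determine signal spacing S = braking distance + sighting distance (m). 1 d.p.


V = 185 / 3.6 = 51.3889 m/s
Braking distance = 51.3889^2 / (2*0.58) = 2276.5672 m
Sighting distance = 51.3889 * 7 = 359.7222 m
S = 2276.5672 + 359.7222 = 2636.3 m

2636.3


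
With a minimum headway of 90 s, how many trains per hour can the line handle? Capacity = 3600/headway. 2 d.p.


Capacity = 3600 / headway
Capacity = 3600 / 90
Capacity = 40.00 trains/hour

40.00


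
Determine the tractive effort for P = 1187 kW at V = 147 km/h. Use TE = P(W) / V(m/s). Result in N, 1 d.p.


Convert: P = 1187 kW = 1187000 W
V = 147 / 3.6 = 40.8333 m/s
TE = 1187000 / 40.8333
TE = 29069.4 N

29069.4


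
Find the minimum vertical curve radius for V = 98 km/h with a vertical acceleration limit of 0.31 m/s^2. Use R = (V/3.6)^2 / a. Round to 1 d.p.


Convert speed: V = 98 / 3.6 = 27.2222 m/s
V^2 = 741.0494 m^2/s^2
R_v = 741.0494 / 0.31
R_v = 2390.5 m

2390.5


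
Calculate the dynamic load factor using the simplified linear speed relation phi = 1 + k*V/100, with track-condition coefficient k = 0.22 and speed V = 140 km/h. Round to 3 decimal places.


phi = 1 + k * V / 100
phi = 1 + 0.22 * 140 / 100
phi = 1 + 0.308
phi = 1.308

1.308


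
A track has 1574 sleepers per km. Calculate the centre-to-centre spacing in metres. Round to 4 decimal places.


Spacing = 1000 m / number of sleepers
Spacing = 1000 / 1574
Spacing = 0.6353 m

0.6353


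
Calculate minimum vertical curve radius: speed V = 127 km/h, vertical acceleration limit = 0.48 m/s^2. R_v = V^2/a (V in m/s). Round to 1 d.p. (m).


Convert speed: V = 127 / 3.6 = 35.2778 m/s
V^2 = 1244.5216 m^2/s^2
R_v = 1244.5216 / 0.48
R_v = 2592.8 m

2592.8


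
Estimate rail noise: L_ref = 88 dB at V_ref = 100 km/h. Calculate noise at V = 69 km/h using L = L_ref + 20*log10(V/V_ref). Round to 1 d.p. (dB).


V/V_ref = 69 / 100 = 0.69
log10(0.69) = -0.161151
20 * -0.161151 = -3.223
L = 88 + -3.223 = 84.8 dB

84.8


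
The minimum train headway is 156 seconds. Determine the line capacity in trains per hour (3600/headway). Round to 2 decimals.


Capacity = 3600 / headway
Capacity = 3600 / 156
Capacity = 23.08 trains/hour

23.08


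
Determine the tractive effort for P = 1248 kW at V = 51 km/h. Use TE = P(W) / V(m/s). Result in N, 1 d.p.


Convert: P = 1248 kW = 1248000 W
V = 51 / 3.6 = 14.1667 m/s
TE = 1248000 / 14.1667
TE = 88094.1 N

88094.1


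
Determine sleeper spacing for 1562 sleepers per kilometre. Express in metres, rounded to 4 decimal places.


Spacing = 1000 m / number of sleepers
Spacing = 1000 / 1562
Spacing = 0.6402 m

0.6402


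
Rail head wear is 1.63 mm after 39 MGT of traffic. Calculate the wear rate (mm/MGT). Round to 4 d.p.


Wear rate = total wear / cumulative tonnage
Rate = 1.63 / 39
Rate = 0.0418 mm/MGT

0.0418


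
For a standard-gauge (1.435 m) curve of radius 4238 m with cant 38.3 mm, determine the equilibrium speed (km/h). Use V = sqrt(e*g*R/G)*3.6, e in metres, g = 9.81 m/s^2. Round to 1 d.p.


Convert cant: e = 38.3 mm = 0.0383 m
V_ms = sqrt(0.0383 * 9.81 * 4238 / 1.435)
V_ms = sqrt(1109.626532) = 33.3111 m/s
V = 33.3111 * 3.6 = 119.9 km/h

119.9


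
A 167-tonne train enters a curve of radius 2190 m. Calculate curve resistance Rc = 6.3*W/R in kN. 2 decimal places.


Rc = 6.3 * W / R
Rc = 6.3 * 167 / 2190
Rc = 1052.1 / 2190
Rc = 0.48 kN

0.48


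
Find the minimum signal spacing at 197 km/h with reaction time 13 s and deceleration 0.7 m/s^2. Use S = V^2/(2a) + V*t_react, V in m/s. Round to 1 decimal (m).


V = 197 / 3.6 = 54.7222 m/s
Braking distance = 54.7222^2 / (2*0.7) = 2138.944 m
Sighting distance = 54.7222 * 13 = 711.3889 m
S = 2138.944 + 711.3889 = 2850.3 m

2850.3


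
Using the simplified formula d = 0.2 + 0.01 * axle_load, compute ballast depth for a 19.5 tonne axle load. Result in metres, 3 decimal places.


d = 0.2 + 0.01 * 19.5
d = 0.2 + 0.195
d = 0.395 m

0.395


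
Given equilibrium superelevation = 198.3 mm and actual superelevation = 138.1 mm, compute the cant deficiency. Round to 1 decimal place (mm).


Cant deficiency = equilibrium cant - actual cant
CD = 198.3 - 138.1
CD = 60.2 mm

60.2


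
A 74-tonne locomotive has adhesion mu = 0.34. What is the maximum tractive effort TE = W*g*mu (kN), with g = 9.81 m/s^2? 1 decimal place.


TE_max = W * g * mu
TE_max = 74 * 9.81 * 0.34
TE_max = 725.94 * 0.34
TE_max = 246.8 kN

246.8


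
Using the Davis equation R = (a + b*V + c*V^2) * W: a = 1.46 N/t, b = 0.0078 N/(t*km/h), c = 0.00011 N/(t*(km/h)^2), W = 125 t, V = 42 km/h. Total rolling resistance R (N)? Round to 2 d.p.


b*V = 0.0078 * 42 = 0.3276
c*V^2 = 0.00011 * 1764 = 0.19404
R_per_t = 1.46 + 0.3276 + 0.19404 = 1.98164 N/t
R_total = 1.98164 * 125 = 247.71 N

247.71


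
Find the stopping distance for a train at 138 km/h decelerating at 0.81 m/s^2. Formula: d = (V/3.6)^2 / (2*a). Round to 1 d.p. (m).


Convert speed: V = 138 / 3.6 = 38.3333 m/s
V^2 = 1469.4444
d = 1469.4444 / (2 * 0.81)
d = 1469.4444 / 1.62
d = 907.1 m

907.1


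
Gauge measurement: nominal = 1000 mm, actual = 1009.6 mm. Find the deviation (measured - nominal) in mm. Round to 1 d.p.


Deviation = measured - nominal
Deviation = 1009.6 - 1000
Deviation = 9.6 mm

9.6


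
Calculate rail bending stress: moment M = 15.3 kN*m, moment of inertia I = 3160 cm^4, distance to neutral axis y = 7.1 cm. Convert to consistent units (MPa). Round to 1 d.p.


Convert units:
M = 15.3 kN*m = 15300000 N*mm
y = 7.1 cm = 71 mm
I = 3160 cm^4 = 31600000 mm^4
sigma = 15300000 * 71 / 31600000
sigma = 34.4 MPa

34.4


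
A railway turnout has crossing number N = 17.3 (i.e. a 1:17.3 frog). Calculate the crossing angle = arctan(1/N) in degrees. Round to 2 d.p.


1/N = 1/17.3 = 0.057803
angle = arctan(0.057803) = 0.057739 rad
angle = 0.057739 * 180/pi = 3.31 degrees

3.31


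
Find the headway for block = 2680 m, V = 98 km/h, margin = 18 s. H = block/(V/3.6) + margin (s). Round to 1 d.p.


V = 98 / 3.6 = 27.2222 m/s
Block traversal time = 2680 / 27.2222 = 98.449 s
Headway = 98.449 + 18
Headway = 116.4 s

116.4


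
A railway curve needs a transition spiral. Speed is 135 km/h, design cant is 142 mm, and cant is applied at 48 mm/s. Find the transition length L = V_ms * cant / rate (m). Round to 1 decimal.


Convert speed: V = 135 / 3.6 = 37.5 m/s
L = 37.5 * 142 / 48
L = 5325.0 / 48
L = 110.9 m

110.9


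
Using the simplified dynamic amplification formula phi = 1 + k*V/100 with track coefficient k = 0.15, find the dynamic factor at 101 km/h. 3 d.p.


phi = 1 + k * V / 100
phi = 1 + 0.15 * 101 / 100
phi = 1 + 0.1515
phi = 1.152

1.152


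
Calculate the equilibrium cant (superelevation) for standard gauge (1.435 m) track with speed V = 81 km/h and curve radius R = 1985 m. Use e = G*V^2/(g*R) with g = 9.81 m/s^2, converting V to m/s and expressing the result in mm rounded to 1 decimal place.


Convert speed: V = 81 / 3.6 = 22.5 m/s
Apply formula: e = 1.435 * 22.5^2 / (9.81 * 1985)
e = 1.435 * 506.25 / 19472.85
e = 0.037307 m = 37.3 mm

37.3


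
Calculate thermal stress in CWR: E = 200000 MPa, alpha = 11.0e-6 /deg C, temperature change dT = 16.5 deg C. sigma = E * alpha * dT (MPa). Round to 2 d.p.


sigma = E * alpha * dT
sigma = 200000 * 11.0e-6 * 16.5
sigma = 2.2 * 16.5
sigma = 36.30 MPa

36.30


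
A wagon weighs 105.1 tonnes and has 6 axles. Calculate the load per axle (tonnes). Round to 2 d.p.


Load per axle = total weight / number of axles
Load = 105.1 / 6
Load = 17.52 tonnes

17.52


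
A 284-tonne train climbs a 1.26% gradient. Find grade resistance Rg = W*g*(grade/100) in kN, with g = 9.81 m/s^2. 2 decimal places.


Rg = W * 9.81 * grade / 100
Rg = 284 * 9.81 * 1.26 / 100
Rg = 2786.04 * 0.0126
Rg = 35.10 kN

35.10


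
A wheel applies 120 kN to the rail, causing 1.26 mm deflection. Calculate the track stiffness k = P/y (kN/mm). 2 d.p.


Track stiffness k = P / y
k = 120 / 1.26
k = 95.24 kN/mm

95.24


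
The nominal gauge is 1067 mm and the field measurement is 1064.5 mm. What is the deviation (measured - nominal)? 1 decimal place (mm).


Deviation = measured - nominal
Deviation = 1064.5 - 1067
Deviation = -2.5 mm

-2.5


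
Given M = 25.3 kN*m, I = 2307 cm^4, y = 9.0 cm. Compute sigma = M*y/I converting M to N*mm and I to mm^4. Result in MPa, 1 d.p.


Convert units:
M = 25.3 kN*m = 25300000 N*mm
y = 9.0 cm = 90 mm
I = 2307 cm^4 = 23070000 mm^4
sigma = 25300000 * 90 / 23070000
sigma = 98.7 MPa

98.7


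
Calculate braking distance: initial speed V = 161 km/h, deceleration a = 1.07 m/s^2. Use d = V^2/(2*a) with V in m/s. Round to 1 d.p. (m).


Convert speed: V = 161 / 3.6 = 44.7222 m/s
V^2 = 2000.0772
d = 2000.0772 / (2 * 1.07)
d = 2000.0772 / 2.14
d = 934.6 m

934.6


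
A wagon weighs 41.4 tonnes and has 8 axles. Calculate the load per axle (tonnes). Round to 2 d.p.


Load per axle = total weight / number of axles
Load = 41.4 / 8
Load = 5.18 tonnes

5.18


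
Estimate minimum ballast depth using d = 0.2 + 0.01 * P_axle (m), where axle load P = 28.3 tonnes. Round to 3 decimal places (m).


d = 0.2 + 0.01 * 28.3
d = 0.2 + 0.283
d = 0.483 m

0.483


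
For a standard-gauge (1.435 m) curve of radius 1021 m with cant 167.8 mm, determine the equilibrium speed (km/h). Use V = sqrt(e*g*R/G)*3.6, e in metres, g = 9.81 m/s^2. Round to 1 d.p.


Convert cant: e = 167.8 mm = 0.1678 m
V_ms = sqrt(0.1678 * 9.81 * 1021 / 1.435)
V_ms = sqrt(1171.210089) = 34.2229 m/s
V = 34.2229 * 3.6 = 123.2 km/h

123.2


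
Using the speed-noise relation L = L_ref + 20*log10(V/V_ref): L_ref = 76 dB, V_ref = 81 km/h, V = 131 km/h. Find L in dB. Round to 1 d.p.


V/V_ref = 131 / 81 = 1.617284
log10(1.617284) = 0.208786
20 * 0.208786 = 4.1757
L = 76 + 4.1757 = 80.2 dB

80.2


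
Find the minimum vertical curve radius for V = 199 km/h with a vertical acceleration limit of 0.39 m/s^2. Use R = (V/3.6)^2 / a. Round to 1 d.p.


Convert speed: V = 199 / 3.6 = 55.2778 m/s
V^2 = 3055.6327 m^2/s^2
R_v = 3055.6327 / 0.39
R_v = 7835.0 m

7835.0


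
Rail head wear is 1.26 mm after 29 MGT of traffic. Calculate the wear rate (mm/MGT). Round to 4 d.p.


Wear rate = total wear / cumulative tonnage
Rate = 1.26 / 29
Rate = 0.0434 mm/MGT

0.0434


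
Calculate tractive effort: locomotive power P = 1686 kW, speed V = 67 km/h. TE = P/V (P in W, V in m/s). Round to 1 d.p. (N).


Convert: P = 1686 kW = 1686000 W
V = 67 / 3.6 = 18.6111 m/s
TE = 1686000 / 18.6111
TE = 90591.0 N

90591.0


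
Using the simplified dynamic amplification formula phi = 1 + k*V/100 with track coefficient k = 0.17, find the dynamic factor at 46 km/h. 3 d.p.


phi = 1 + k * V / 100
phi = 1 + 0.17 * 46 / 100
phi = 1 + 0.0782
phi = 1.078

1.078


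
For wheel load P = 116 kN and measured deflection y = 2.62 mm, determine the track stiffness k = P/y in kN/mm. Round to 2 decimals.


Track stiffness k = P / y
k = 116 / 2.62
k = 44.27 kN/mm

44.27


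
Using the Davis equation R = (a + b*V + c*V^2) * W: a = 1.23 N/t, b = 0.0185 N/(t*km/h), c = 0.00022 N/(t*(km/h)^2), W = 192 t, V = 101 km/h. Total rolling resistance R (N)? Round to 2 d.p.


b*V = 0.0185 * 101 = 1.8685
c*V^2 = 0.00022 * 10201 = 2.24422
R_per_t = 1.23 + 1.8685 + 2.24422 = 5.34272 N/t
R_total = 5.34272 * 192 = 1025.80 N

1025.80


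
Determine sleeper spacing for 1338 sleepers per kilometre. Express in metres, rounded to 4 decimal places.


Spacing = 1000 m / number of sleepers
Spacing = 1000 / 1338
Spacing = 0.7474 m

0.7474


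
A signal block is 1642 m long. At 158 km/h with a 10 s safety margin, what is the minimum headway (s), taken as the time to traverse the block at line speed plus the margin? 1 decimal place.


V = 158 / 3.6 = 43.8889 m/s
Block traversal time = 1642 / 43.8889 = 37.4127 s
Headway = 37.4127 + 10
Headway = 47.4 s

47.4


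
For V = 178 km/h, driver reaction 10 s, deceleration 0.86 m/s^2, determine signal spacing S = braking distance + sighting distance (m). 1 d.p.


V = 178 / 3.6 = 49.4444 m/s
Braking distance = 49.4444^2 / (2*0.86) = 1421.3681 m
Sighting distance = 49.4444 * 10 = 494.4444 m
S = 1421.3681 + 494.4444 = 1915.8 m

1915.8


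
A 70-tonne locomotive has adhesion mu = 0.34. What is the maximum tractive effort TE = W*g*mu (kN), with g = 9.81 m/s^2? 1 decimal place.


TE_max = W * g * mu
TE_max = 70 * 9.81 * 0.34
TE_max = 686.7 * 0.34
TE_max = 233.5 kN

233.5


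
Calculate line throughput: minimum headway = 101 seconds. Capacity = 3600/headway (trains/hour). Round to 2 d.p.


Capacity = 3600 / headway
Capacity = 3600 / 101
Capacity = 35.64 trains/hour

35.64


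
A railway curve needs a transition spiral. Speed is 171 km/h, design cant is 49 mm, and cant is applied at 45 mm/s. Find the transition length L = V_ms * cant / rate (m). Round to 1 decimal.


Convert speed: V = 171 / 3.6 = 47.5 m/s
L = 47.5 * 49 / 45
L = 2327.5 / 45
L = 51.7 m

51.7


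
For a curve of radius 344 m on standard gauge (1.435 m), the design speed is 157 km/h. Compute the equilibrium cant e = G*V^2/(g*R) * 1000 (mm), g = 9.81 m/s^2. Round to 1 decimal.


Convert speed: V = 157 / 3.6 = 43.6111 m/s
Apply formula: e = 1.435 * 43.6111^2 / (9.81 * 344)
e = 1.435 * 1901.929 / 3374.64
e = 0.808758 m = 808.8 mm

808.8


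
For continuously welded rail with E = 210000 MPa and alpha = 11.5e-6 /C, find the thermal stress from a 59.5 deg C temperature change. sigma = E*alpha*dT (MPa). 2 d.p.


sigma = E * alpha * dT
sigma = 210000 * 11.5e-6 * 59.5
sigma = 2.415 * 59.5
sigma = 143.69 MPa

143.69


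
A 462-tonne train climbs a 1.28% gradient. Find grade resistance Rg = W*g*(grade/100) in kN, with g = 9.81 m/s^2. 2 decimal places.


Rg = W * 9.81 * grade / 100
Rg = 462 * 9.81 * 1.28 / 100
Rg = 4532.22 * 0.0128
Rg = 58.01 kN

58.01


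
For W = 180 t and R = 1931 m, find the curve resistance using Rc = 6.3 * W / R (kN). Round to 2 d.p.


Rc = 6.3 * W / R
Rc = 6.3 * 180 / 1931
Rc = 1134.0 / 1931
Rc = 0.59 kN

0.59


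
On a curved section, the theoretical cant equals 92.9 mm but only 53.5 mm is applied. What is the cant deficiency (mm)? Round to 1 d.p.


Cant deficiency = equilibrium cant - actual cant
CD = 92.9 - 53.5
CD = 39.4 mm

39.4


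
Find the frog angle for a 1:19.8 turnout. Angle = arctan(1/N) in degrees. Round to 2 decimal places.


1/N = 1/19.8 = 0.050505
angle = arctan(0.050505) = 0.050462 rad
angle = 0.050462 * 180/pi = 2.89 degrees

2.89
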